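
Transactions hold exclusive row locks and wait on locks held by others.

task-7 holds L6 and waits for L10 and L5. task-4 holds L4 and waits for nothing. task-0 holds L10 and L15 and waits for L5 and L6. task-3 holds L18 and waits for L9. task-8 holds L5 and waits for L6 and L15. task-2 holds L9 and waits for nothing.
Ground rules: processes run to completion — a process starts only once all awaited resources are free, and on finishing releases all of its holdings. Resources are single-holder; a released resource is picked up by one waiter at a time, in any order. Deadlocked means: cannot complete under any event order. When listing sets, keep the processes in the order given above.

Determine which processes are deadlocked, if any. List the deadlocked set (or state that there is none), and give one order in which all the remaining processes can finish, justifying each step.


The deadlocked set is task-7, task-0 and task-8.
Key observation: nobody on the ring task-7 -> task-0 -> task-7 can start until another member finishes, which never happens; task-8 is caught in further circular waits.
A valid finishing order for the others: task-2, task-4, task-3.
Step-by-step check:
  task-2 waits on nothing -> runs at once and releases L9
  task-4 waits on nothing -> runs at once and releases L4
  run task-3 (all its waits — L9 — are resolved); releases L18


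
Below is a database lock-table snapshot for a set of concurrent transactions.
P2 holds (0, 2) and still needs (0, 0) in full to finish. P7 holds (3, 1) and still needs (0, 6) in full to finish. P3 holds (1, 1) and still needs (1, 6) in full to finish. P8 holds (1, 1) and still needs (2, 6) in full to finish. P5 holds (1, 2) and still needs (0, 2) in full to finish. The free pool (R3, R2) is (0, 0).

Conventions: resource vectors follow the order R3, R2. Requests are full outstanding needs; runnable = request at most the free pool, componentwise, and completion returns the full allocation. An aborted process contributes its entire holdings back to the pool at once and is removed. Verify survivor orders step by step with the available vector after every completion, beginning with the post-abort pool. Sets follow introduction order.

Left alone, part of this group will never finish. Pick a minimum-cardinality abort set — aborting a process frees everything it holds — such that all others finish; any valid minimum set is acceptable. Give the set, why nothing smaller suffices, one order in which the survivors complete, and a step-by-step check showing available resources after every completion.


Minimum abort set: P7 and P8.
Key observation: aborting P7 and P8 returns (4, 2), and P3 — hopeless before — runs at step 3 with the returned capacity in the pool.
Minimality, checking each single-abort alternative: P2 alone leaves P7 blocked (short on R2); P7 alone leaves P3 blocked (short on R2); P3 alone leaves P7 blocked (short on R2); P8 alone leaves P7 blocked (short on R2); P5 alone leaves P7 blocked (short on R2).
The survivors complete as P2, P5, P3. Verifying each step (starting from the post-abort pool):
  pool = (4, 2)
  P2: need (0, 0) fits (4, 2); releases (0, 2), pool now (4, 4)
  P5: need (0, 2) fits (4, 4); releases (1, 2), pool now (5, 6)
  P3: need (1, 6) fits (5, 6); releases (1, 1), pool now (6, 7)


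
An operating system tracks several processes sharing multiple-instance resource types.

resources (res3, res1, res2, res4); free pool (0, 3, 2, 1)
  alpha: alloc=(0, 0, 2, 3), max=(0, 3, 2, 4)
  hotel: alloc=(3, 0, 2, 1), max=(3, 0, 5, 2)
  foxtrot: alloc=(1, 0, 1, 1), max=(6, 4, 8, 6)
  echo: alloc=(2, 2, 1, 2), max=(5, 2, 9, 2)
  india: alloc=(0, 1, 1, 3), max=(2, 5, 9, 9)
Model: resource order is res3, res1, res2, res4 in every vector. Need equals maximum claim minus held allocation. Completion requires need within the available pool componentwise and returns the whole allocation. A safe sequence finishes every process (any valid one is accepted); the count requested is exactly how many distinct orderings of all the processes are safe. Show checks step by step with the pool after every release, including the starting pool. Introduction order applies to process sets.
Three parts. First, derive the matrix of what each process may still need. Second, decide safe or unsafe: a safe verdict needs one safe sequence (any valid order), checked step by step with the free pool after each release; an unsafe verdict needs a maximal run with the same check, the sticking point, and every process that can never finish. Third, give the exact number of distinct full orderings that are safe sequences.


(1) Remaining need (order res3, res1, res2, res4):
  alpha: (0, 3, 0, 1)
  hotel: (0, 0, 3, 1)
  foxtrot: (5, 4, 7, 5)
  echo: (3, 0, 8, 0)
  india: (2, 4, 8, 6)
(2) UNSAFE.
Key observation: res2 is the bottleneck — with alpha, hotel done the pool holds (3, 3, 6, 5), short of every remaining need.
The run alpha, hotel cannot be extended any further. Verifying each step:
  pool = (0, 3, 2, 1)
  alpha needs (0, 3, 0, 1) <= (0, 3, 2, 1) -> finishes; pool += (0, 0, 2, 3) = (0, 3, 4, 4)
  hotel needs (0, 0, 3, 1) <= (0, 3, 4, 4) -> finishes; pool += (3, 0, 2, 1) = (3, 3, 6, 5)
  foxtrot cannot run: need (5, 4, 7, 5) vs free (3, 3, 6, 5) (insufficient res3, res1 and res2)
  echo cannot run: need (3, 0, 8, 0) vs free (3, 3, 6, 5) (insufficient res2)
  india cannot run: need (2, 4, 8, 6) vs free (3, 3, 6, 5) (insufficient res1, res2 and res4)
Processes that can never finish: foxtrot, echo and india.
(3) The exact count: 0 of the possible complete orderings are safe sequences.


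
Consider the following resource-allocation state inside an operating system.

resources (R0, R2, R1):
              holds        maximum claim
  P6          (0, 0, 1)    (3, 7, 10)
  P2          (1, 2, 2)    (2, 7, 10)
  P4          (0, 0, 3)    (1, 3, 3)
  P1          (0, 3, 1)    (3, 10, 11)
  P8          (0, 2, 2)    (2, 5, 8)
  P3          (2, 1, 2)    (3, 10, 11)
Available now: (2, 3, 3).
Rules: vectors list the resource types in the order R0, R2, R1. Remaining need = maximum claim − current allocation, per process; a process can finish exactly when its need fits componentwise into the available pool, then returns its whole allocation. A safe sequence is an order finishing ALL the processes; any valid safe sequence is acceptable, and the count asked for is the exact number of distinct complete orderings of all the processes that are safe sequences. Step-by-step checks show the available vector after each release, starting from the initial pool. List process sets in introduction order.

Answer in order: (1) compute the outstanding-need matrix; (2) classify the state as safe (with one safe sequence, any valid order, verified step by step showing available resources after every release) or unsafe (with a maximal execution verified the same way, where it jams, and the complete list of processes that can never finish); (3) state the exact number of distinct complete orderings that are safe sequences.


(1) Outstanding need per process (order R0, R2, R1):
  P6: (3, 7, 9)
  P2: (1, 5, 8)
  P4: (1, 3, 0)
  P1: (3, 7, 10)
  P8: (2, 3, 6)
  P3: (1, 9, 9)
(2) SAFE — a valid safe sequence is P4, P8, P2, P1, P3, P6.
Key observation: P4 is the earliest step where a requested resource binds exactly: need (1, 3, 0), pool (2, 3, 3) at its turn.
Step-by-step check:
  pool = (2, 3, 3)
  P4 needs (1, 3, 0) <= (2, 3, 3) -> finishes; pool += (0, 0, 3) = (2, 3, 6)
  P8 needs (2, 3, 6) <= (2, 3, 6) -> finishes; pool += (0, 2, 2) = (2, 5, 8)
  P2 needs (1, 5, 8) <= (2, 5, 8) -> finishes; pool += (1, 2, 2) = (3, 7, 10)
  P1 needs (3, 7, 10) <= (3, 7, 10) -> finishes; pool += (0, 3, 1) = (3, 10, 11)
  P3 needs (1, 9, 9) <= (3, 10, 11) -> finishes; pool += (2, 1, 2) = (5, 11, 13)
  P6 needs (3, 7, 9) <= (5, 11, 13) -> finishes; pool += (0, 0, 1) = (5, 11, 14)
(3) Precisely 3 of the possible complete orderings are safe sequences.


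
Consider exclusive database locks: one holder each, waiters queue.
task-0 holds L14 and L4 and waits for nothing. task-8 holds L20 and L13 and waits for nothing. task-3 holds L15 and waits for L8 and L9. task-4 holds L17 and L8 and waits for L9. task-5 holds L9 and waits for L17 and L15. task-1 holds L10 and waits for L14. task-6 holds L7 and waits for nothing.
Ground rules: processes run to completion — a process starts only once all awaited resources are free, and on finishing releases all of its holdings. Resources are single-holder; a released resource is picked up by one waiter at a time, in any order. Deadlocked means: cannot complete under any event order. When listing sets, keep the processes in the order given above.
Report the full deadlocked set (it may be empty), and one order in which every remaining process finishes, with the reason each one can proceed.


Deadlocked set: task-3, task-4 and task-5.
Key observation: nobody on the ring task-3 -> task-4 -> task-5 -> task-3 can start until another member finishes, which never happens; no other process is dragged down with it.
One completion order for the rest: task-0, task-8, task-1, task-6.
Verifying each step:
  task-0: no waits; runs immediately, freeing L14 and L4
  task-8: no waits; runs immediately, freeing L20 and L13
  task-1 waits on L14 — all released -> runs and releases L10
  task-6: no waits; runs immediately, freeing L7


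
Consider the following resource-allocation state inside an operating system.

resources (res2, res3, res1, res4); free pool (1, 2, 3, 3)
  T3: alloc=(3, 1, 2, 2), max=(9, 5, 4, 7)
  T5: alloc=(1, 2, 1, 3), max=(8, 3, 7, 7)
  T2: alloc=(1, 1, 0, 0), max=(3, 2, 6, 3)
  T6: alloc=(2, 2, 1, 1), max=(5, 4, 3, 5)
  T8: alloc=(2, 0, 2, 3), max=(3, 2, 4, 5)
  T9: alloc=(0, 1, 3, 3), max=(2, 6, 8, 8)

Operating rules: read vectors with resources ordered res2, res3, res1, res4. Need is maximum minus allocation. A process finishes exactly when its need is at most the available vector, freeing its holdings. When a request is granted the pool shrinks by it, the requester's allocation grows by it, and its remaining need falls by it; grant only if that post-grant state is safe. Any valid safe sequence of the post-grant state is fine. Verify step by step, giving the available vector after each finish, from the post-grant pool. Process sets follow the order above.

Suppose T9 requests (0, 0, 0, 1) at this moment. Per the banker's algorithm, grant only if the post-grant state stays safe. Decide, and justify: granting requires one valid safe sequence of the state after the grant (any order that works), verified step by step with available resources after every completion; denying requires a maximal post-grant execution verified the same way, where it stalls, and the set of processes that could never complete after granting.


GRANT: granting preserves safety; a valid post-grant sequence is T8, T6, T2, T3, T5, T9.
Key observation: even at the reduced pool (1, 2, 3, 2), T8 fits immediately, so safety survives the grant.
Step-by-step check of the post-grant state:
  pool = (1, 2, 3, 2)
  T8 needs (1, 2, 2, 2) <= (1, 2, 3, 2) -> finishes; pool += (2, 0, 2, 3) = (3, 2, 5, 5)
  T6 needs (3, 2, 2, 4) <= (3, 2, 5, 5) -> finishes; pool += (2, 2, 1, 1) = (5, 4, 6, 6)
  T2 needs (2, 1, 6, 3) <= (5, 4, 6, 6) -> finishes; pool += (1, 1, 0, 0) = (6, 5, 6, 6)
  T3 needs (6, 4, 2, 5) <= (6, 5, 6, 6) -> finishes; pool += (3, 1, 2, 2) = (9, 6, 8, 8)
  T5 needs (7, 1, 6, 4) <= (9, 6, 8, 8) -> finishes; pool += (1, 2, 1, 3) = (10, 8, 9, 11)
  T9 needs (2, 5, 5, 4) <= (10, 8, 9, 11) -> finishes; pool += (0, 1, 3, 4) = (10, 9, 12, 15)


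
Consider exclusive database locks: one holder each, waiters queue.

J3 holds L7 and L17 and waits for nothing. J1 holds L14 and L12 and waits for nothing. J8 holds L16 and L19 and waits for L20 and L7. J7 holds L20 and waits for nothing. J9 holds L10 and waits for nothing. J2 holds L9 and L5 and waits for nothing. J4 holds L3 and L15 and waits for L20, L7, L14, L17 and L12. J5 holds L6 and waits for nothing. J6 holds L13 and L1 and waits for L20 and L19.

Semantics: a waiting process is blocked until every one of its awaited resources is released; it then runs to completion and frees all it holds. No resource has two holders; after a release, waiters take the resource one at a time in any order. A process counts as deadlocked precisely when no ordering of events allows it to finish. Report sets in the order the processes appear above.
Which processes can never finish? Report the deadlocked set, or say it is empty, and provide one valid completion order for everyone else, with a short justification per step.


The deadlocked set is empty.
Key observation: there is no circular wait here — follow any chain and it reaches a process that is free to run now.
The rest can finish in the order J9, J5, J3, J2, J7, J1, J8, J4, J6.
Walking it through:
  J9 waits on nothing -> runs at once and releases L10
  J5 waits on nothing -> runs at once and releases L6
  J3 waits on nothing -> runs at once and releases L7 and L17
  J2 waits on nothing -> runs at once and releases L9 and L5
  J7 waits on nothing -> runs at once and releases L20
  J1 waits on nothing -> runs at once and releases L14 and L12
  run J8 (all its waits — L20 and L7 — are resolved); releases L16 and L19
  run J4 (all its waits — L20, L7, L14, L17 and L12 — are resolved); releases L3 and L15
  run J6 (all its waits — L20 and L19 — are resolved); releases L13 and L1


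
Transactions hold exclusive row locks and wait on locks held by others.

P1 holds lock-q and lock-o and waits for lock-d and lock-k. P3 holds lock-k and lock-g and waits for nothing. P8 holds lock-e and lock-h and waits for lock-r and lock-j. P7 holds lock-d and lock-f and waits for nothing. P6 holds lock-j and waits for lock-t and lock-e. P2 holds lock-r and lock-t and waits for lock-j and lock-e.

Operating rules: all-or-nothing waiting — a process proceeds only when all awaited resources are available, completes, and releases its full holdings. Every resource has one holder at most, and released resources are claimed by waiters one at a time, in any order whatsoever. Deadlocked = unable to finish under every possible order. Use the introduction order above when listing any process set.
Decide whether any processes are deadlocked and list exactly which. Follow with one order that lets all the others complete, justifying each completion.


Deadlocked set: P8, P6 and P2.
Key observation: the loop P8 -> P6 -> P8 blocks itself forever; P2 is caught in further circular waits.
A valid finishing order for the others: P3, P7, P1.
Walking it through:
  P3 waits on nothing -> runs at once and releases lock-k and lock-g
  P7 waits on nothing -> runs at once and releases lock-d and lock-f
  P1: everything it awaited (lock-d and lock-k) is free; runs, freeing lock-q and lock-o


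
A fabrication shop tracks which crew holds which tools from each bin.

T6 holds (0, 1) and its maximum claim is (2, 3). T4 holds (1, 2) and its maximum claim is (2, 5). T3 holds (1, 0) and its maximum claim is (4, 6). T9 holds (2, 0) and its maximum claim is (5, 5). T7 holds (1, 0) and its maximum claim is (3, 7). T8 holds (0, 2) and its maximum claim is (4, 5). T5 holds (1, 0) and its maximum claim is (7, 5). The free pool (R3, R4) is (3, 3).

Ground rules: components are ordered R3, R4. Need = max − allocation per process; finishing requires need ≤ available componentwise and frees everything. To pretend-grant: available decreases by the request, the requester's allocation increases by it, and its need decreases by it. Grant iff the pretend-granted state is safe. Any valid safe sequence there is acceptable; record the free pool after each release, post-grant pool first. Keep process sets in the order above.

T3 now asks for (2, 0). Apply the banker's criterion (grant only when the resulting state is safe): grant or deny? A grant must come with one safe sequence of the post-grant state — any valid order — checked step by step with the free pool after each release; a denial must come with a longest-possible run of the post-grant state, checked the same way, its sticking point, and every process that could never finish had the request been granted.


GRANT — the state after the grant stays safe, e.g. via T4, T6, T3, T8, T7, T5, T9.
Key observation: with (1, 3) left after the transfer, T4 can run at once — the state stays safe.
Verifying the post-grant state step by step:
  pool = (1, 3)
  T4 needs (1, 3) <= (1, 3) -> finishes; pool += (1, 2) = (2, 5)
  T6 needs (2, 2) <= (2, 5) -> finishes; pool += (0, 1) = (2, 6)
  T3 needs (1, 6) <= (2, 6) -> finishes; pool += (3, 0) = (5, 6)
  T8 needs (4, 3) <= (5, 6) -> finishes; pool += (0, 2) = (5, 8)
  T7 needs (2, 7) <= (5, 8) -> finishes; pool += (1, 0) = (6, 8)
  T5 needs (6, 5) <= (6, 8) -> finishes; pool += (1, 0) = (7, 8)
  T9 needs (3, 5) <= (7, 8) -> finishes; pool += (2, 0) = (9, 8)


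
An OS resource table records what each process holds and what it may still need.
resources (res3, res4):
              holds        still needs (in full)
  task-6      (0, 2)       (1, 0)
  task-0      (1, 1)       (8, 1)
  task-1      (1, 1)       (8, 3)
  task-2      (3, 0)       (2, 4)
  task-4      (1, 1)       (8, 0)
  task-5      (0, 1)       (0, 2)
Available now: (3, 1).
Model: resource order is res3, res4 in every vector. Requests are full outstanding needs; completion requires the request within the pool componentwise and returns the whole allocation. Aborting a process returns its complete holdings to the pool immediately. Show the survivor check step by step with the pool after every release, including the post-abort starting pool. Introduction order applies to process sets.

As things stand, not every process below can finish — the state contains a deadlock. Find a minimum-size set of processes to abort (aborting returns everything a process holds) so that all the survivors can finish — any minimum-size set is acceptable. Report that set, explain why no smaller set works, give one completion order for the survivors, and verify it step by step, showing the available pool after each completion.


The answer: abort task-0 and task-1.
Key observation: the deadlocked task-4 becomes finishable only because task-0 and task-1 released (2, 2); it completes at step 3 below.
No one abort is enough; case by case: task-6 alone leaves task-0 blocked (short on res3); task-0 alone leaves task-1 blocked (short on res3); task-1 alone leaves task-0 blocked (short on res3); task-2 alone leaves task-0 blocked (short on res3); task-4 alone leaves task-0 blocked (short on res3); task-5 alone leaves task-0 blocked (short on res3).
One survivor order: task-5, task-2, task-4, task-6. Walking it through (post-abort pool first):
  pool = (5, 3)
  task-5 needs (0, 2) <= (5, 3) -> finishes; pool += (0, 1) = (5, 4)
  task-2 needs (2, 4) <= (5, 4) -> finishes; pool += (3, 0) = (8, 4)
  task-4 needs (8, 0) <= (8, 4) -> finishes; pool += (1, 1) = (9, 5)
  task-6 needs (1, 0) <= (9, 5) -> finishes; pool += (0, 2) = (9, 7)


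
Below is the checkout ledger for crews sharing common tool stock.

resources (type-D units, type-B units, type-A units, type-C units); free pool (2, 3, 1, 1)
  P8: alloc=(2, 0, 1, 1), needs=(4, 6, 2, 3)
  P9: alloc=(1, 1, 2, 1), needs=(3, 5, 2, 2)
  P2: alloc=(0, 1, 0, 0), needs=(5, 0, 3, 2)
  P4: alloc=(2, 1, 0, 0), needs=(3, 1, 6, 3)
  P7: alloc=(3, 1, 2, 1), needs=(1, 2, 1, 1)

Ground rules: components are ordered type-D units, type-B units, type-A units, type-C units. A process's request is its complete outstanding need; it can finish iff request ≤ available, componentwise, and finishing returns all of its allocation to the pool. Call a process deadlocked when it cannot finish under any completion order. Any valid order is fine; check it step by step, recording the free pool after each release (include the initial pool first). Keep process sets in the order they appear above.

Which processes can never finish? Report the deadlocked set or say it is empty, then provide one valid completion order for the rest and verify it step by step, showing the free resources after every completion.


The deadlocked set is empty.
Key observation: P7 can run right away; the returned allocation unlocks the remaining processes in turn.
A valid finishing order for the others: P7, P2, P9, P8, P4. Check, step by step:
  pool = (2, 3, 1, 1)
  P7: need (1, 2, 1, 1) fits (2, 3, 1, 1); releases (3, 1, 2, 1), pool now (5, 4, 3, 2)
  P2: need (5, 0, 3, 2) fits (5, 4, 3, 2); releases (0, 1, 0, 0), pool now (5, 5, 3, 2)
  P9: need (3, 5, 2, 2) fits (5, 5, 3, 2); releases (1, 1, 2, 1), pool now (6, 6, 5, 3)
  P8: need (4, 6, 2, 3) fits (6, 6, 5, 3); releases (2, 0, 1, 1), pool now (8, 6, 6, 4)
  P4: need (3, 1, 6, 3) fits (8, 6, 6, 4); releases (2, 1, 0, 0), pool now (10, 7, 6, 4)


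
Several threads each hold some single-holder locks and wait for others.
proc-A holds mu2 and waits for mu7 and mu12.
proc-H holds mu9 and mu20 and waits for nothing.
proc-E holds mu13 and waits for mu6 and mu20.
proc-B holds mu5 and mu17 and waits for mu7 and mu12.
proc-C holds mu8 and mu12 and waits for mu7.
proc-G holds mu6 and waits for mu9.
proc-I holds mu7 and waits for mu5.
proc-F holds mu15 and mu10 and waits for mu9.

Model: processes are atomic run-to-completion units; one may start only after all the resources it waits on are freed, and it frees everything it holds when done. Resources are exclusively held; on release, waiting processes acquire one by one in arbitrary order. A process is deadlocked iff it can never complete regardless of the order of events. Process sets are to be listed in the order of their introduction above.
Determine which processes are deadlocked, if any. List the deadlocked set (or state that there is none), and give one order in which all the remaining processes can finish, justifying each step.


The deadlocked set is proc-A, proc-B, proc-C and proc-I.
Key observation: the knot is the closed ring of waits proc-C -> proc-I -> proc-B -> proc-C; proc-A waits into the deadlock from upstream.
The rest can finish in the order proc-H, proc-G, proc-F, proc-E.
Step-by-step check:
  proc-H waits on nothing -> runs at once and releases mu9 and mu20
  proc-G: everything it awaited (mu9) is free; runs, freeing mu6
  proc-F: everything it awaited (mu9) is free; runs, freeing mu15 and mu10
  proc-E: everything it awaited (mu6 and mu20) is free; runs, freeing mu13


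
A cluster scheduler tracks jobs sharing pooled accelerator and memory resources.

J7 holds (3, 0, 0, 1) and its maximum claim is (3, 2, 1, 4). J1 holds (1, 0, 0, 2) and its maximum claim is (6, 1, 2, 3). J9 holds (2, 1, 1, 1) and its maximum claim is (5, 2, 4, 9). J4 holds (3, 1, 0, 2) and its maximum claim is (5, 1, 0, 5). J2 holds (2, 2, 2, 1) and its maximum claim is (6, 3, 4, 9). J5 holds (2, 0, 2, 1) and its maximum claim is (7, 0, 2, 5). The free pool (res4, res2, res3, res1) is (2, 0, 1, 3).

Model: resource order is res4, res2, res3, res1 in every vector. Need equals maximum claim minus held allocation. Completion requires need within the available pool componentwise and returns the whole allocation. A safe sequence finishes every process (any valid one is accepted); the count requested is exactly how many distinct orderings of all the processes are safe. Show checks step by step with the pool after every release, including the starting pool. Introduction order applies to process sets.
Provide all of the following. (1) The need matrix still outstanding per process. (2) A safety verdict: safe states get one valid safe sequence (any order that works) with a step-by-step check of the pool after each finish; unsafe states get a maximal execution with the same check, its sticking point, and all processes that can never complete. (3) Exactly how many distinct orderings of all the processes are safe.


(1) Need matrix, components ordered res4, res2, res3, res1:
  J7: (0, 2, 1, 3)
  J1: (5, 1, 2, 1)
  J9: (3, 1, 3, 8)
  J4: (2, 0, 0, 3)
  J2: (4, 1, 2, 8)
  J5: (5, 0, 0, 4)
(2) The state is SAFE; one workable sequence: J4, J5, J1, J2, J9, J7.
Key observation: J4 marks the first exact bind of the order: its need (2, 0, 0, 3) fits the free (2, 0, 1, 3) with zero slack on a requested resource.
Check, step by step:
  pool = (2, 0, 1, 3)
  J4 needs (2, 0, 0, 3) <= (2, 0, 1, 3) -> finishes; pool += (3, 1, 0, 2) = (5, 1, 1, 5)
  J5 needs (5, 0, 0, 4) <= (5, 1, 1, 5) -> finishes; pool += (2, 0, 2, 1) = (7, 1, 3, 6)
  J1 needs (5, 1, 2, 1) <= (7, 1, 3, 6) -> finishes; pool += (1, 0, 0, 2) = (8, 1, 3, 8)
  J2 needs (4, 1, 2, 8) <= (8, 1, 3, 8) -> finishes; pool += (2, 2, 2, 1) = (10, 3, 5, 9)
  J9 needs (3, 1, 3, 8) <= (10, 3, 5, 9) -> finishes; pool += (2, 1, 1, 1) = (12, 4, 6, 10)
  J7 needs (0, 2, 1, 3) <= (12, 4, 6, 10) -> finishes; pool += (3, 0, 0, 1) = (15, 4, 6, 11)
(3) The exact count: 4 of the possible complete orderings are safe sequences.


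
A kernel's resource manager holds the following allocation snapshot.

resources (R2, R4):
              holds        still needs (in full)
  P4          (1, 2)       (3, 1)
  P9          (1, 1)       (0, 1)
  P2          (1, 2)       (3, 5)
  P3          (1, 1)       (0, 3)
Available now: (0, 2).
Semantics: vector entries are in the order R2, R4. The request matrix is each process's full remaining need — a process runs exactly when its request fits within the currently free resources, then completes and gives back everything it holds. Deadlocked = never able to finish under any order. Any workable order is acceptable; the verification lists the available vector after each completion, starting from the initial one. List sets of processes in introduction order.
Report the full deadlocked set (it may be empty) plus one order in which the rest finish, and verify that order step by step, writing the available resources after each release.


The deadlocked set is P4 and P2.
Key observation: R2 is the bottleneck — with P9, P3 done the pool holds (2, 4), short of every remaining need.
A valid finishing order for the others: P9, P3. Check, step by step:
  pool = (0, 2)
  P9 needs (0, 1) <= (0, 2) -> finishes; pool += (1, 1) = (1, 3)
  P3 needs (0, 3) <= (1, 3) -> finishes; pool += (1, 1) = (2, 4)
None of the blocked processes ever fits:
  blocked: P4 wants (3, 1), pool (2, 4) — not enough R2
  blocked: P2 wants (3, 5), pool (2, 4) — not enough R2 and R4


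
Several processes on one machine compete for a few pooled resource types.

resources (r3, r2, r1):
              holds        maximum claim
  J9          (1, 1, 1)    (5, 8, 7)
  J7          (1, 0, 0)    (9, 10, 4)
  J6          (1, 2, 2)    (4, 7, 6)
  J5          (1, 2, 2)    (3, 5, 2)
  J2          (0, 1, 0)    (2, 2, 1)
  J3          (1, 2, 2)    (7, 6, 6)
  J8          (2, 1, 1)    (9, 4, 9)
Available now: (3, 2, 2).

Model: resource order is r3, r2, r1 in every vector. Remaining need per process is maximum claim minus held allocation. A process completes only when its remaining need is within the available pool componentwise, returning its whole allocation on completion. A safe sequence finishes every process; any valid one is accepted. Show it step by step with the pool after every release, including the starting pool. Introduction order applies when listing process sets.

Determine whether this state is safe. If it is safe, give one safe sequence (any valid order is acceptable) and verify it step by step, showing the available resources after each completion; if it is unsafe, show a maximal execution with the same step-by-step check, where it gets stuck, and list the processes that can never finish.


SAFE — a valid safe sequence is J2, J5, J6, J9, J3, J8, J7.
Key observation: J5 marks the first exact bind of the order: its need (2, 3, 0) fits the free (3, 3, 2) with zero slack on a requested resource.
Walking it through:
  pool = (3, 2, 2)
  run J2 (needs (2, 1, 1), free (3, 2, 2)); after release of (0, 1, 0) the pool is (3, 3, 2)
  run J5 (needs (2, 3, 0), free (3, 3, 2)); after release of (1, 2, 2) the pool is (4, 5, 4)
  run J6 (needs (3, 5, 4), free (4, 5, 4)); after release of (1, 2, 2) the pool is (5, 7, 6)
  run J9 (needs (4, 7, 6), free (5, 7, 6)); after release of (1, 1, 1) the pool is (6, 8, 7)
  run J3 (needs (6, 4, 4), free (6, 8, 7)); after release of (1, 2, 2) the pool is (7, 10, 9)
  run J8 (needs (7, 3, 8), free (7, 10, 9)); after release of (2, 1, 1) the pool is (9, 11, 10)
  run J7 (needs (8, 10, 4), free (9, 11, 10)); after release of (1, 0, 0) the pool is (10, 11, 10)


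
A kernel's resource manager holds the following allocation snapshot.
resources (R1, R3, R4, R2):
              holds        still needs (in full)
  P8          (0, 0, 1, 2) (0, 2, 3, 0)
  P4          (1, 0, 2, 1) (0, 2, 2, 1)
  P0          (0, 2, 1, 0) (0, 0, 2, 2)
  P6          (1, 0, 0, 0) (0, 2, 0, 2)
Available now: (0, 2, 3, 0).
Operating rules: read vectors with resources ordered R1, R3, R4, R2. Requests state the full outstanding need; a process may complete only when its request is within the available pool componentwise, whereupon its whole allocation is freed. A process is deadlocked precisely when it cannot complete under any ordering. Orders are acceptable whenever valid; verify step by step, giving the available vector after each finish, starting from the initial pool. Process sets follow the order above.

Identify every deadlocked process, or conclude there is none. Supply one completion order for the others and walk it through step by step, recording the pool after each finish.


Nothing here is deadlocked.
Key observation: P8 leads a chain of completions in which each release enables another process.
One completion order for the rest: P8, P0, P6, P4. Walking it through:
  pool = (0, 2, 3, 0)
  run P8 (needs (0, 2, 3, 0), free (0, 2, 3, 0)); after release of (0, 0, 1, 2) the pool is (0, 2, 4, 2)
  run P0 (needs (0, 0, 2, 2), free (0, 2, 4, 2)); after release of (0, 2, 1, 0) the pool is (0, 4, 5, 2)
  run P6 (needs (0, 2, 0, 2), free (0, 4, 5, 2)); after release of (1, 0, 0, 0) the pool is (1, 4, 5, 2)
  run P4 (needs (0, 2, 2, 1), free (1, 4, 5, 2)); after release of (1, 0, 2, 1) the pool is (2, 4, 7, 3)


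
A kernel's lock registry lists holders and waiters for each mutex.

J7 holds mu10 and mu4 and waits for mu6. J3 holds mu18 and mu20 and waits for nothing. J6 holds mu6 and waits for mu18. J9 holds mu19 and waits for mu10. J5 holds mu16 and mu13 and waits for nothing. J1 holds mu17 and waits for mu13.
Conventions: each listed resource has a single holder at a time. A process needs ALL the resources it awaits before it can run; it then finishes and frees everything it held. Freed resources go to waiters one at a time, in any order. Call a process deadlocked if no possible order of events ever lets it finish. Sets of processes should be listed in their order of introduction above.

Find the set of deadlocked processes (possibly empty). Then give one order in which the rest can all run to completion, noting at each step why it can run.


No process is deadlocked.
Key observation: all waits point, directly or indirectly, at processes that can finish, so nothing is permanently blocked.
The rest can finish in the order J3, J5, J6, J1, J7, J9.
Check, step by step:
  J3 waits on nothing -> runs at once and releases mu18 and mu20
  J5 waits on nothing -> runs at once and releases mu16 and mu13
  J6 waits on mu18 — all released -> runs and releases mu6
  J1 waits on mu13 — all released -> runs and releases mu17
  J7 waits on mu6 — all released -> runs and releases mu10 and mu4
  J9 waits on mu10 — all released -> runs and releases mu19


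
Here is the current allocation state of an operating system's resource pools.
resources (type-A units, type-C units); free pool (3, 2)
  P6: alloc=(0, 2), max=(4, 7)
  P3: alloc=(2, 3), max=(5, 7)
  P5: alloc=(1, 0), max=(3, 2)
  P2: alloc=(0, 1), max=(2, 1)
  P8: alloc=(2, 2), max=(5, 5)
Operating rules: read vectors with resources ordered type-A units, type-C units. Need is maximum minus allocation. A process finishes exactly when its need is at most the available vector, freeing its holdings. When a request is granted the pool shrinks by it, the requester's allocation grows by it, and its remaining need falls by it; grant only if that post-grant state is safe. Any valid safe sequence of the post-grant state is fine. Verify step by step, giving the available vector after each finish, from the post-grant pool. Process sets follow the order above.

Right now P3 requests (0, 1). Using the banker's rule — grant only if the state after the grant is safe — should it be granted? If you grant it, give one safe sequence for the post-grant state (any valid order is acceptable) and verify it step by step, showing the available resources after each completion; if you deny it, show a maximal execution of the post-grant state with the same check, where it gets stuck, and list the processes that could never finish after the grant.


DENY. Granting would leave the state unsafe.
Key observation: the wall is type-C units: completing P2, P5 brings the pool only to (4, 2), and all the rest need more.
On the post-grant state, P2, P5 is a maximal run — nothing extends it. Check, step by step:
  pool = (3, 1)
  P2 needs (2, 0) <= (3, 1) -> finishes; pool += (0, 1) = (3, 2)
  P5 needs (2, 2) <= (3, 2) -> finishes; pool += (1, 0) = (4, 2)
  blocked: P6 wants (4, 5), pool (4, 2) — not enough type-C units
  blocked: P3 wants (3, 3), pool (4, 2) — not enough type-C units
  blocked: P8 wants (3, 3), pool (4, 2) — not enough type-C units
Post-grant, the permanently blocked set is P6, P3 and P8.


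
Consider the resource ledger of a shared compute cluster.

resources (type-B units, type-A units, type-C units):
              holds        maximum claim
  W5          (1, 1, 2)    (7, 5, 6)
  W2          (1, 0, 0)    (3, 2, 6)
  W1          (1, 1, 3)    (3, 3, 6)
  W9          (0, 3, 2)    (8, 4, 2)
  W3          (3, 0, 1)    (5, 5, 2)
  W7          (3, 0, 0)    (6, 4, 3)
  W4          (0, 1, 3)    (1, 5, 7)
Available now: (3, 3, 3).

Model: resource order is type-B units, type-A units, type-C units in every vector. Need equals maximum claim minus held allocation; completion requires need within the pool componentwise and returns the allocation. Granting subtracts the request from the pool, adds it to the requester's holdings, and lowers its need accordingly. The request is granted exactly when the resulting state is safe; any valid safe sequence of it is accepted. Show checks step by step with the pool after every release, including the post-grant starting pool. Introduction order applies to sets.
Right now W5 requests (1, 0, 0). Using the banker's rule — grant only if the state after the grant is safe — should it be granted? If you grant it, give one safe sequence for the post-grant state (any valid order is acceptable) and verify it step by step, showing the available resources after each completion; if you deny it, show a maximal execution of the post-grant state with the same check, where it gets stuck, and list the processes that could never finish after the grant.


GRANT. The post-grant state is safe; one safe sequence: W1, W4, W3, W7, W2, W5, W9.
Key observation: with (2, 3, 3) left after the transfer, W1 can run at once — the state stays safe.
Check on the post-grant state, step by step:
  pool = (2, 3, 3)
  W1 needs (2, 2, 3) <= (2, 3, 3) -> finishes; pool += (1, 1, 3) = (3, 4, 6)
  W4 needs (1, 4, 4) <= (3, 4, 6) -> finishes; pool += (0, 1, 3) = (3, 5, 9)
  W3 needs (2, 5, 1) <= (3, 5, 9) -> finishes; pool += (3, 0, 1) = (6, 5, 10)
  W7 needs (3, 4, 3) <= (6, 5, 10) -> finishes; pool += (3, 0, 0) = (9, 5, 10)
  W2 needs (2, 2, 6) <= (9, 5, 10) -> finishes; pool += (1, 0, 0) = (10, 5, 10)
  W5 needs (5, 4, 4) <= (10, 5, 10) -> finishes; pool += (2, 1, 2) = (12, 6, 12)
  W9 needs (8, 1, 0) <= (12, 6, 12) -> finishes; pool += (0, 3, 2) = (12, 9, 14)


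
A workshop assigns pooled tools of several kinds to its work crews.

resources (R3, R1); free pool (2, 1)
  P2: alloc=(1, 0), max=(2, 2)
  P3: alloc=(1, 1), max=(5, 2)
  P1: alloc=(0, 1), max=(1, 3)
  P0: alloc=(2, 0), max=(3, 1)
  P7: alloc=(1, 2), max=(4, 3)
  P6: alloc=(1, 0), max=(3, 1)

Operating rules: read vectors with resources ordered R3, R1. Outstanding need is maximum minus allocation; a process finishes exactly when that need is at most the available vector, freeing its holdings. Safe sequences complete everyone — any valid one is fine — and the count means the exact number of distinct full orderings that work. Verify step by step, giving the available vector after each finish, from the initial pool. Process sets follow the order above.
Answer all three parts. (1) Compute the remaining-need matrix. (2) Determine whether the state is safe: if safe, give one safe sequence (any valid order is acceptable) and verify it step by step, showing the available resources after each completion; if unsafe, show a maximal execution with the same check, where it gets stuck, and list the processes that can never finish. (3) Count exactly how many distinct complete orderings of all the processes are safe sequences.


(1) Need matrix, components ordered R3, R1:
  P2: (1, 2)
  P3: (4, 1)
  P1: (1, 2)
  P0: (1, 1)
  P7: (3, 1)
  P6: (2, 1)
(2) The state is SAFE; one workable sequence: P0, P6, P3, P2, P1, P7.
Key observation: the order's first zero-slack moment is P0 ((1, 1) needed, (2, 1) free — a requested resource with nothing to spare).
Walking it through:
  pool = (2, 1)
  P0 needs (1, 1) <= (2, 1) -> finishes; pool += (2, 0) = (4, 1)
  P6 needs (2, 1) <= (4, 1) -> finishes; pool += (1, 0) = (5, 1)
  P3 needs (4, 1) <= (5, 1) -> finishes; pool += (1, 1) = (6, 2)
  P2 needs (1, 2) <= (6, 2) -> finishes; pool += (1, 0) = (7, 2)
  P1 needs (1, 2) <= (7, 2) -> finishes; pool += (0, 1) = (7, 3)
  P7 needs (3, 1) <= (7, 3) -> finishes; pool += (1, 2) = (8, 5)
(3) Exactly 96 of the possible complete orderings are safe sequences.


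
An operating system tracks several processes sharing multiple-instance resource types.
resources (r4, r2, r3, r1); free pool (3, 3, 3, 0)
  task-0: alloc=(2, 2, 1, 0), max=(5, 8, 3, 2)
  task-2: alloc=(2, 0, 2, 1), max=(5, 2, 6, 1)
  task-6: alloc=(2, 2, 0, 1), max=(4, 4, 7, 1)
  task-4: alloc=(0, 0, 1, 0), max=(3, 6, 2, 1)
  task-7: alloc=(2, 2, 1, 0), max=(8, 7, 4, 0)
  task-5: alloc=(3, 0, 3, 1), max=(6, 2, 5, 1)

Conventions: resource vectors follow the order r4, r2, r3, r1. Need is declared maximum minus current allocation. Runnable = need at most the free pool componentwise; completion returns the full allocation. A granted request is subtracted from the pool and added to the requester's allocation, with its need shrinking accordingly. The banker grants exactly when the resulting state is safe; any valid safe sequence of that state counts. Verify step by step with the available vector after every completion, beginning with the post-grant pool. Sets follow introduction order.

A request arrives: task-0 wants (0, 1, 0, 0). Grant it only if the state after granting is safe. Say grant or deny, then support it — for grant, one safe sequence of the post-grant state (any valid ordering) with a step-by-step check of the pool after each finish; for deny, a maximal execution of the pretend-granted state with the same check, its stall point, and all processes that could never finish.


DENY. Granting would leave the state unsafe.
Key observation: r2 is the bottleneck — with task-5, task-2, task-6 done the pool holds (10, 4, 8, 3), short of every remaining need.
Pretend the grant happened; the run task-5, task-2, task-6 goes as far as possible. Walking it through:
  pool = (3, 2, 3, 0)
  task-5 needs (3, 2, 2, 0) <= (3, 2, 3, 0) -> finishes; pool += (3, 0, 3, 1) = (6, 2, 6, 1)
  task-2 needs (3, 2, 4, 0) <= (6, 2, 6, 1) -> finishes; pool += (2, 0, 2, 1) = (8, 2, 8, 2)
  task-6 needs (2, 2, 7, 0) <= (8, 2, 8, 2) -> finishes; pool += (2, 2, 0, 1) = (10, 4, 8, 3)
  task-0 cannot run: need (3, 5, 2, 2) vs free (10, 4, 8, 3) (insufficient r2)
  task-4 cannot run: need (3, 6, 1, 1) vs free (10, 4, 8, 3) (insufficient r2)
  task-7 cannot run: need (6, 5, 3, 0) vs free (10, 4, 8, 3) (insufficient r2)
Post-grant, the permanently blocked set is task-0, task-4 and task-7.


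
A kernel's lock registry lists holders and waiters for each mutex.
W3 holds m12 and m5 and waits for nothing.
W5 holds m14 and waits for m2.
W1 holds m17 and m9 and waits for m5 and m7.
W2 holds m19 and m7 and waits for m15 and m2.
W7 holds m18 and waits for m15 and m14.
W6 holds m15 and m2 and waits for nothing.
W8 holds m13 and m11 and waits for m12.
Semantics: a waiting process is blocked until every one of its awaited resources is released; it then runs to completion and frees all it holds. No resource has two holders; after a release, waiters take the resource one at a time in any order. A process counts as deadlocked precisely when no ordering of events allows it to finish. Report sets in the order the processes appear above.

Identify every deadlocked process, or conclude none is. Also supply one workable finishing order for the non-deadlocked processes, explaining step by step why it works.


No process is deadlocked.
Key observation: the wait graph is acyclic; completion cascades from the unblocked processes through everyone else.
A valid finishing order for the others: W6, W5, W3, W7, W2, W1, W8.
Verifying each step:
  W6: no waits; runs immediately, freeing m15 and m2
  W5 waits on m2 — all released -> runs and releases m14
  W3: no waits; runs immediately, freeing m12 and m5
  W7 waits on m15 and m14 — all released -> runs and releases m18
  W2 waits on m15 and m2 — all released -> runs and releases m19 and m7
  W1 waits on m5 and m7 — all released -> runs and releases m17 and m9
  W8 waits on m12 — all released -> runs and releases m13 and m11
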